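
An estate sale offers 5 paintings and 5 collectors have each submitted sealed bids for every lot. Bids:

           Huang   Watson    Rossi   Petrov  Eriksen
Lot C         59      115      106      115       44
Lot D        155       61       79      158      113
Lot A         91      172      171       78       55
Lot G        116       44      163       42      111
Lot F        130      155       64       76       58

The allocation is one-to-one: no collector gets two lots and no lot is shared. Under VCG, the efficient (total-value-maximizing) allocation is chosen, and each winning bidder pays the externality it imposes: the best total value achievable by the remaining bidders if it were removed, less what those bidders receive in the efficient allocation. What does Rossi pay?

Efficient allocation: Huang→Lot D ($155), Watson→Lot F ($155), Rossi→Lot A ($171), Petrov→Lot C ($115), Eriksen→Lot G ($111); total welfare W = $707.
Rossi receives Lot A at value $171, so the others get W − 171 = $536.
Without Rossi: best allocation of the remaining 4 bidders over all 5 lots is Huang→Lot F ($130), Watson→Lot A ($172), Petrov→Lot D ($158), Eriksen→Lot G ($111), total $571.
VCG payment = (others' best without Rossi) − (others' welfare with Rossi) = 571 − 536 = $35.

Rossi pays $35.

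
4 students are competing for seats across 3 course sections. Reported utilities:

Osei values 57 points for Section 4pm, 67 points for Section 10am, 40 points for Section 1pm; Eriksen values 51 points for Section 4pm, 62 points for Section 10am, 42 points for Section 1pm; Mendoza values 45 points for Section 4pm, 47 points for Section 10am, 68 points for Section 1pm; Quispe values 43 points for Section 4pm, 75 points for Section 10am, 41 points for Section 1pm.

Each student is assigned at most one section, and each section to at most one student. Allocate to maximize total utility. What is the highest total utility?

This is a one-to-one assignment (maximum-weight bipartite matching).
Optimal: Osei→Section 4pm (57 points), Quispe→Section 10am (75 points), Mendoza→Section 1pm (68 points) — total 57+75+68 = 200 points.
Row-greedy (each student in turn takes its best remaining section) gives 186 points, worse by 14.
Next-best assignment: Eriksen→Section 4pm, Quispe→Section 10am, Mendoza→Section 1pm = 194 points.
Swapping Mendoza↔Osei (Mendoza→Section 4pm 45 points, Osei→Section 1pm 40 points) loses 40.
Every other assignment is strictly worse.

Maximum total: 200 points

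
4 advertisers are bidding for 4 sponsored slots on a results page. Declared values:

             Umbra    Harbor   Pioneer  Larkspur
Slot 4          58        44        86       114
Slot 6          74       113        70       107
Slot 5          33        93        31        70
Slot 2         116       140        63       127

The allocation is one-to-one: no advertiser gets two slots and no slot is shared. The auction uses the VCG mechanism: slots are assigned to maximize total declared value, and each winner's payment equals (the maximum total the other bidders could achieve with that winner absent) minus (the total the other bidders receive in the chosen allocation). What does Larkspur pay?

Efficient allocation: Umbra→Slot 2 ($116), Harbor→Slot 5 ($93), Pioneer→Slot 4 ($86), Larkspur→Slot 6 ($107); total welfare W = $402.
Larkspur receives Slot 6 at value $107, so the others get W − 107 = $295.
Without Larkspur: best allocation of the remaining 3 bidders over all 4 slots is Umbra→Slot 2 ($116), Harbor→Slot 6 ($113), Pioneer→Slot 4 ($86), total $315.
VCG payment = (others' best without Larkspur) − (others' welfare with Larkspur) = 315 − 295 = $20.

Larkspur pays $20.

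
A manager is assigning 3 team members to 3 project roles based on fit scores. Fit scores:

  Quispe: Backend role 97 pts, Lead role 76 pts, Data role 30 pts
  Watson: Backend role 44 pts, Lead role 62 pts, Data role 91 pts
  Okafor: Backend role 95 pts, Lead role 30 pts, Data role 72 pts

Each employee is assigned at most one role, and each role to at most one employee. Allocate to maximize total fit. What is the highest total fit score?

This is a one-to-one assignment (maximum-weight bipartite matching).
Optimal: Quispe→Lead role (76 pts), Watson→Data role (91 pts), Okafor→Backend role (95 pts) — total 76+91+95 = 262 pts.
Row-greedy (each employee in turn takes its best remaining role) gives 218 pts, worse by 44.
Next-best assignment: Quispe→Backend role, Watson→Lead role, Okafor→Data role = 231 pts.

Maximum total: 262 pts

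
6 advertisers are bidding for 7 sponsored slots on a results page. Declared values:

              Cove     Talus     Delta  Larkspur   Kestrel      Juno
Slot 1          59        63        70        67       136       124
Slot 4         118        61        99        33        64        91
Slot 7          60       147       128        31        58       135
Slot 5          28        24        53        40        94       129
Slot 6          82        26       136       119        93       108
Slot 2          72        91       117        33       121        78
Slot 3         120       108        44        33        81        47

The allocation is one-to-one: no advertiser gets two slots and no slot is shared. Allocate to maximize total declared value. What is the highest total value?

Optimal: Cove→Slot 3 ($120), Talus→Slot 7 ($147), Delta→Slot 2 ($117), Larkspur→Slot 6 ($119), Kestrel→Slot 1 ($136), Juno→Slot 5 ($129) — total 120+147+117+119+136+129 = $768.
Max-entry greedy (repeatedly take the single best remaining cell) gives $701, worse by 67.
Swapping Delta↔Larkspur (Delta→Slot 6 $136, Larkspur→Slot 2 $33) loses 67.

Maximum total: $768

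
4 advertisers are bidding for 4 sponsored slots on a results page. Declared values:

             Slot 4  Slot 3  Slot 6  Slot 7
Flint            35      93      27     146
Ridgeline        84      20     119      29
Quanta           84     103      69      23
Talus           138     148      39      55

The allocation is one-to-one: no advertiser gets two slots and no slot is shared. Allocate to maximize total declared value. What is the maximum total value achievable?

Max total: $506

Optimal: Flint→Slot 7 ($146), Ridgeline→Slot 6 ($119), Quanta→Slot 3 ($103), Talus→Slot 4 ($138) — total 146+119+103+138 = $506.
Max-entry greedy (repeatedly take the single best remaining cell) gives $497, worse by 9.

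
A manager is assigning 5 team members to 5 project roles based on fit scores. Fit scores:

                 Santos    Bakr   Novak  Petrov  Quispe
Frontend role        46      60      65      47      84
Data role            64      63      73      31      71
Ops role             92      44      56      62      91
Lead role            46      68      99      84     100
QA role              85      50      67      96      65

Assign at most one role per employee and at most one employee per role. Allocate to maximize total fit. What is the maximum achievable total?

Optimal: Santos→Ops role (92 pts), Bakr→Data role (63 pts), Novak→Lead role (99 pts), Petrov→QA role (96 pts), Quispe→Frontend role (84 pts) — total 92+63+99+96+84 = 434 pts.
Max-entry greedy (repeatedly take the single best remaining cell) gives 421 pts, worse by 13.
Swapping Quispe↔Santos (Quispe→Ops role 91 pts, Santos→Frontend role 46 pts) loses 39.
Every other assignment is strictly worse.

Maximum total: 434 pts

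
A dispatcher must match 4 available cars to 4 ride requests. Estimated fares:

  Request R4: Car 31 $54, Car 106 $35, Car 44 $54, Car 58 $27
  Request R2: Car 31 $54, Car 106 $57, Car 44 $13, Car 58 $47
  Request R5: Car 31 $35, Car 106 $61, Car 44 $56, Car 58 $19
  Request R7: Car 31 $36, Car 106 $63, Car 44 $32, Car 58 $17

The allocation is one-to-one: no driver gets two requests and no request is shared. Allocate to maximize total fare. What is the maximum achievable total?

Maximum total: $220

Optimal: Car 31→Request R4 ($54), Car 106→Request R7 ($63), Car 44→Request R5 ($56), Car 58→Request R2 ($47) — total 54+63+56+47 = $220.
Column-greedy (each request in turn goes to its best remaining driver) gives $184, worse by 36.
Next-best assignment: Car 31→Request R2, Car 106→Request R7, Car 44→Request R5, Car 58→Request R4 = $200.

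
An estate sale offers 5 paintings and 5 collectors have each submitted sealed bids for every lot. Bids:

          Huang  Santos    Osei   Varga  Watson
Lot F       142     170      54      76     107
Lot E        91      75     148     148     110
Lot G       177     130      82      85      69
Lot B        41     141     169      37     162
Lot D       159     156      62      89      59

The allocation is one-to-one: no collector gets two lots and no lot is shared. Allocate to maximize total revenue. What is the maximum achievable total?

Maximum total: $757

Optimal: Huang→Lot G ($177), Santos→Lot D ($156), Osei→Lot B ($169), Varga→Lot E ($148), Watson→Lot F ($107) — total 177+156+169+148+107 = $757.
Row-greedy (each collector in turn takes its best remaining lot) gives $723, worse by 34.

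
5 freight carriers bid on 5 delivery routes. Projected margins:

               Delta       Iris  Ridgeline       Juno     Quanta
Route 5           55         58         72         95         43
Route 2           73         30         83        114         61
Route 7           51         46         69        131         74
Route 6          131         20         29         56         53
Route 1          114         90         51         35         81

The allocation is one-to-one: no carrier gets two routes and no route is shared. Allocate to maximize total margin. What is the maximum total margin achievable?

Maximum total: $485k

This is a one-to-one assignment (maximum-weight bipartite matching).
Optimal: Delta→Route 6 ($131k), Iris→Route 1 ($90k), Ridgeline→Route 5 ($72k), Juno→Route 7 ($131k), Quanta→Route 2 ($61k) — total 131+90+72+131+61 = $485k.
Next-best assignment: Delta→Route 6, Iris→Route 5, Ridgeline→Route 2, Juno→Route 7, Quanta→Route 1 = $484k.
No other one-to-one assignment exceeds $485k.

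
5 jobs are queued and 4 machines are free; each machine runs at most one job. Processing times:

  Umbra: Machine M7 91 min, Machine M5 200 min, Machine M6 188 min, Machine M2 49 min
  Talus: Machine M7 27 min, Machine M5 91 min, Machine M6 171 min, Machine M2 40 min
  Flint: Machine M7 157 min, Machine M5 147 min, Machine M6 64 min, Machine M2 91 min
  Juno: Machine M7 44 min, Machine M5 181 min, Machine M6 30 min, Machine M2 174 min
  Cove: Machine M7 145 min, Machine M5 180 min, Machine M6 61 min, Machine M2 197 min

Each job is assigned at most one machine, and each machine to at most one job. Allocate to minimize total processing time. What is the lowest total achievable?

Minimum total: 245 min

Optimal: Juno→Machine M7 (44 min), Talus→Machine M5 (91 min), Cove→Machine M6 (61 min), Umbra→Machine M2 (49 min) — total 44+91+61+49 = 245 min.
Min-entry greedy (repeatedly take the single cheapest remaining cell) gives 253 min, worse by 8.
Next-best assignment: Juno→Machine M7, Talus→Machine M5, Flint→Machine M6, Umbra→Machine M2 = 248 min.
Checked against all permutations: 245 min is optimal.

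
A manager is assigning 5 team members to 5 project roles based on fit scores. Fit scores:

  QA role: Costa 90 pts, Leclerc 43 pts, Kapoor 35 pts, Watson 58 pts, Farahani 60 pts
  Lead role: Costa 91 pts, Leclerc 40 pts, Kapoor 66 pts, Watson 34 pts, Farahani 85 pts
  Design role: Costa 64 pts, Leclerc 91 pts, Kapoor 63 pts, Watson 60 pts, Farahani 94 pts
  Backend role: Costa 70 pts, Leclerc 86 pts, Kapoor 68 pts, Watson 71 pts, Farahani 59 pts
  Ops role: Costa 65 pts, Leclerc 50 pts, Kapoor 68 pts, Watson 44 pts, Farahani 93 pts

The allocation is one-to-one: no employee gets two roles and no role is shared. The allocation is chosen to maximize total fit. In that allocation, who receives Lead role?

This is the linear assignment problem.
Optimal: Costa→QA role (90 pts), Leclerc→Design role (91 pts), Kapoor→Lead role (66 pts), Watson→Backend role (71 pts), Farahani→Ops role (93 pts) — total 90+91+66+71+93 = 411 pts.
Next-best assignment: Costa→QA role, Leclerc→Design role, Kapoor→Ops role, Watson→Backend role, Farahani→Lead role = 405 pts.
Every other assignment is strictly worse.
Kapoor's own top role is Backend role (68 pts), but forcing Kapoor→Backend role and reassigning the rest optimally gives only 401 pts — worse by 10.

Kapoor receives Lead role.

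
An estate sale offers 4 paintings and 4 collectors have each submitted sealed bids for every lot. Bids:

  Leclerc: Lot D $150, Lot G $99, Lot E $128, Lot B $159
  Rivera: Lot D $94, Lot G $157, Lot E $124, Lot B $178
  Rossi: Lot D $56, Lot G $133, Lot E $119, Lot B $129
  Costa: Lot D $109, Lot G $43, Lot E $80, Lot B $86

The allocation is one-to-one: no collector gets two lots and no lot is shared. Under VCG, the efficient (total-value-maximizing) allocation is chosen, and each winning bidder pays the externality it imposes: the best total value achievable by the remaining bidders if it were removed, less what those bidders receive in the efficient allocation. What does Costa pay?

Efficient allocation: Leclerc→Lot E ($128), Rivera→Lot B ($178), Rossi→Lot G ($133), Costa→Lot D ($109); total welfare W = $548.
Costa receives Lot D at value $109, so the others get W − 109 = $439.
Without Costa: best allocation of the remaining 3 bidders over all 4 lots is Leclerc→Lot D ($150), Rivera→Lot B ($178), Rossi→Lot G ($133), total $461.
VCG payment = (others' best without Costa) − (others' welfare with Costa) = 461 − 439 = $22.

Costa pays $22.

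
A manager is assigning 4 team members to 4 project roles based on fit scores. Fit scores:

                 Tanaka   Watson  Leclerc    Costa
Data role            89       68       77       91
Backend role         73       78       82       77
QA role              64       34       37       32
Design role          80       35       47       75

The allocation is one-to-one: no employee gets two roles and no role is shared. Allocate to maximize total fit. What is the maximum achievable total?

Optimal: Tanaka→QA role (64 pts), Watson→Backend role (78 pts), Leclerc→Data role (77 pts), Costa→Design role (75 pts) — total 64+78+77+75 = 294 pts.
Column-greedy (each role in turn goes to its best remaining employee) gives 272 pts, worse by 22.

Maximum total: 294 pts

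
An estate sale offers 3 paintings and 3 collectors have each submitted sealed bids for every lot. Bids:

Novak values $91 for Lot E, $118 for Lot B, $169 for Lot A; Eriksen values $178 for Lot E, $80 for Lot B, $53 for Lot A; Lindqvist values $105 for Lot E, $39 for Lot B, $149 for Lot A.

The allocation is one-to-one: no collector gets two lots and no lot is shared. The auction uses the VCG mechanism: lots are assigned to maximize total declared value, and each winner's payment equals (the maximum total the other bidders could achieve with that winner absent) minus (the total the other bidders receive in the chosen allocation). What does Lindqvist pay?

Lindqvist pays $51.

Efficient allocation: Novak→Lot B ($118), Eriksen→Lot E ($178), Lindqvist→Lot A ($149); total welfare W = $445.
Lindqvist receives Lot A at value $149, so the others get W − 149 = $296.
Without Lindqvist: best allocation of the remaining 2 bidders over all 3 lots is Novak→Lot A ($169), Eriksen→Lot E ($178), total $347.
VCG payment = (others' best without Lindqvist) − (others' welfare with Lindqvist) = 347 − 296 = $51.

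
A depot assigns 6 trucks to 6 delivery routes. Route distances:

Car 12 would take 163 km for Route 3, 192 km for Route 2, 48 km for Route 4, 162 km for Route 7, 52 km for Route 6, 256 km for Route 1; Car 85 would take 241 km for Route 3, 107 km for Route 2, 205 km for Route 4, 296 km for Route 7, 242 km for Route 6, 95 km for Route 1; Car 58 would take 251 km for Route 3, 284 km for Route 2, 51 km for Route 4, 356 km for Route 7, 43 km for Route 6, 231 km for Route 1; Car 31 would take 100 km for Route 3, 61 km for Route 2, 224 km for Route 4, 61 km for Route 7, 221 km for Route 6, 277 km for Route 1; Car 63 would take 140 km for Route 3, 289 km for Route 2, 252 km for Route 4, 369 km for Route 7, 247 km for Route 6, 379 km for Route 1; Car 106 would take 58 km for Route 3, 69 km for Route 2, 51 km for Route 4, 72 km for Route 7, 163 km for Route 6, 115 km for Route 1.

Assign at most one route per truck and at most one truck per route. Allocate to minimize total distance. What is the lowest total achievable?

Minimum total: 456 km

Optimal: Car 12→Route 4 (48 km), Car 85→Route 1 (95 km), Car 58→Route 6 (43 km), Car 31→Route 7 (61 km), Car 63→Route 3 (140 km), Car 106→Route 2 (69 km) — total 48+95+43+61+140+69 = 456 km.
Column-greedy (each route in turn goes to its cheapest remaining truck) gives 885 km, worse by 429.
Swapping Car 85↔Car 58 (Car 85→Route 6 242 km, Car 58→Route 1 231 km) adds 335.
Checked against all permutations: 456 km is optimal.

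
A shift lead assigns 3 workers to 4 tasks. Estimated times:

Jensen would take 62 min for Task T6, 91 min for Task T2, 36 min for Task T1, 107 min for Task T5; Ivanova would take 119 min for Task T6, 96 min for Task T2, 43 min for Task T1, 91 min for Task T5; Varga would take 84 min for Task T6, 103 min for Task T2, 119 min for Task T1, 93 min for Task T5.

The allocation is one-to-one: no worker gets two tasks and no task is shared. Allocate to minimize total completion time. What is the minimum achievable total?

This is a one-to-one assignment (minimum-cost bipartite matching).
Optimal: Jensen→Task T6 (62 min), Ivanova→Task T1 (43 min), Varga→Task T5 (93 min) — total 62+43+93 = 198 min.
Row-greedy (each worker in turn takes its cheapest remaining task) gives 211 min, worse by 13.
Next-best assignment: Jensen→Task T6, Ivanova→Task T1, Varga→Task T2 = 208 min.
Swapping Varga↔Ivanova (Varga→Task T1 119 min, Ivanova→Task T5 91 min) adds 74.

Minimum total: 198 min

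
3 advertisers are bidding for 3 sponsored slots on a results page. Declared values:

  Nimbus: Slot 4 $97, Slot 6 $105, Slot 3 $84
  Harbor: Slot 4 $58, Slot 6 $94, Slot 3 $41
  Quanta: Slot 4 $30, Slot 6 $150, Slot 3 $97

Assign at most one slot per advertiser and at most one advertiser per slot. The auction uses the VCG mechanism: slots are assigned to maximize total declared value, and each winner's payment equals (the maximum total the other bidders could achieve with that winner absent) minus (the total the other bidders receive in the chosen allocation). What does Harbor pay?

Harbor pays $13.

Efficient allocation: Nimbus→Slot 3 ($84), Harbor→Slot 4 ($58), Quanta→Slot 6 ($150); total welfare W = $292.
Harbor receives Slot 4 at value $58, so the others get W − 58 = $234.
Without Harbor: best allocation of the remaining 2 bidders over all 3 slots is Nimbus→Slot 4 ($97), Quanta→Slot 6 ($150), total $247.
VCG payment = (others' best without Harbor) − (others' welfare with Harbor) = 247 − 234 = $13.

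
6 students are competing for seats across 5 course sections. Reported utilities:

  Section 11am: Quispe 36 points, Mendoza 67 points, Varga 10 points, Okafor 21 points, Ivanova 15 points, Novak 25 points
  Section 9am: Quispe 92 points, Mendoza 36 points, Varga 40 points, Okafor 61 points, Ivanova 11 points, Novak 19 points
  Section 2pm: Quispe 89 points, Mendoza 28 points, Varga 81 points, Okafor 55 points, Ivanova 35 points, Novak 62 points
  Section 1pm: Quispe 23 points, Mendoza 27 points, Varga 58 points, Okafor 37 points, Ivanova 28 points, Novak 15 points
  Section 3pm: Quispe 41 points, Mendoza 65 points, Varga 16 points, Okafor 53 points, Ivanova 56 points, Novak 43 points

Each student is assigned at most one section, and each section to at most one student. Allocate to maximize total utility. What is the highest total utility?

Optimal: Mendoza→Section 11am (67 points), Quispe→Section 9am (92 points), Novak→Section 2pm (62 points), Varga→Section 1pm (58 points), Ivanova→Section 3pm (56 points) — total 67+92+62+58+56 = 335 points.
Column-greedy (each section in turn goes to its best remaining student) gives 333 points, worse by 2.
Next-best assignment: Mendoza→Section 11am, Quispe→Section 9am, Varga→Section 2pm, Okafor→Section 1pm, Ivanova→Section 3pm = 333 points.
Swapping Quispe↔Novak (Quispe→Section 2pm 89 points, Novak→Section 9am 19 points) loses 46.
No other one-to-one assignment exceeds 335 points.

Maximum total: 335 points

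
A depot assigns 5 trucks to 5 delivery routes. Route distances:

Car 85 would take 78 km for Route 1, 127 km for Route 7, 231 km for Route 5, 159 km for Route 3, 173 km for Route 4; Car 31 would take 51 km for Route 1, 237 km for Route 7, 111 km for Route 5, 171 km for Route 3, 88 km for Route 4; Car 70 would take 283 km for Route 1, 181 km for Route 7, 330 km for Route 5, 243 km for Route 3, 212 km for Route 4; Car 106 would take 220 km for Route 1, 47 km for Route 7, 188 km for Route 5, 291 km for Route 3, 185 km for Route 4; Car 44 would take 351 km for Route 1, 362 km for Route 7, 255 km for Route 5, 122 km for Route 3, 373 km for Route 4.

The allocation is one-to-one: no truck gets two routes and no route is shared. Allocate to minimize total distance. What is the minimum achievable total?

This is the linear assignment problem.
Optimal: Car 85→Route 1 (78 km), Car 31→Route 5 (111 km), Car 70→Route 4 (212 km), Car 106→Route 7 (47 km), Car 44→Route 3 (122 km) — total 78+111+212+47+122 = 570 km.
Row-greedy (each truck in turn takes its cheapest remaining route) gives 657 km, worse by 87.
Every other assignment is strictly worse.

Min total: 570 km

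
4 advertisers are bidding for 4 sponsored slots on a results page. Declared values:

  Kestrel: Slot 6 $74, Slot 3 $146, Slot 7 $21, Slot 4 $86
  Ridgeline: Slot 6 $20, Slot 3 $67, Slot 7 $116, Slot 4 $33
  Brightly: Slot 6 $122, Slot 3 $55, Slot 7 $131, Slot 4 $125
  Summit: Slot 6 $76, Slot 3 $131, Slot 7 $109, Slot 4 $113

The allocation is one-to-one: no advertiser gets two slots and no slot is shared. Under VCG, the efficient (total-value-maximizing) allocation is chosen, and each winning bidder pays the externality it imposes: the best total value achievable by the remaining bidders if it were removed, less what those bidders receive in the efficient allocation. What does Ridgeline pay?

Ridgeline pays $9.

Efficient allocation: Kestrel→Slot 3 ($146), Ridgeline→Slot 7 ($116), Brightly→Slot 6 ($122), Summit→Slot 4 ($113); total welfare W = $497.
Ridgeline receives Slot 7 at value $116, so the others get W − 116 = $381.
Without Ridgeline: best allocation of the remaining 3 bidders over all 4 slots is Kestrel→Slot 3 ($146), Brightly→Slot 7 ($131), Summit→Slot 4 ($113), total $390.
VCG payment = (others' best without Ridgeline) − (others' welfare with Ridgeline) = 390 − 381 = $9.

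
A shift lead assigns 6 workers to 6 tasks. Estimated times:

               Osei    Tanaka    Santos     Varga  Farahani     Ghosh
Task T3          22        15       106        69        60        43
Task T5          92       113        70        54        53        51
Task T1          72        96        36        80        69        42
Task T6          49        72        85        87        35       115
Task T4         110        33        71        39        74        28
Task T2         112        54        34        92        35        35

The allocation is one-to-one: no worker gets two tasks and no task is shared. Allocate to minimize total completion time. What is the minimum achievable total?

Min total: 215 min

Optimal: Osei→Task T3 (22 min), Tanaka→Task T4 (33 min), Santos→Task T1 (36 min), Varga→Task T5 (54 min), Farahani→Task T6 (35 min), Ghosh→Task T2 (35 min) — total 22+33+36+54+35+35 = 215 min.
Row-greedy (each worker in turn takes its cheapest remaining task) gives 220 min, worse by 5.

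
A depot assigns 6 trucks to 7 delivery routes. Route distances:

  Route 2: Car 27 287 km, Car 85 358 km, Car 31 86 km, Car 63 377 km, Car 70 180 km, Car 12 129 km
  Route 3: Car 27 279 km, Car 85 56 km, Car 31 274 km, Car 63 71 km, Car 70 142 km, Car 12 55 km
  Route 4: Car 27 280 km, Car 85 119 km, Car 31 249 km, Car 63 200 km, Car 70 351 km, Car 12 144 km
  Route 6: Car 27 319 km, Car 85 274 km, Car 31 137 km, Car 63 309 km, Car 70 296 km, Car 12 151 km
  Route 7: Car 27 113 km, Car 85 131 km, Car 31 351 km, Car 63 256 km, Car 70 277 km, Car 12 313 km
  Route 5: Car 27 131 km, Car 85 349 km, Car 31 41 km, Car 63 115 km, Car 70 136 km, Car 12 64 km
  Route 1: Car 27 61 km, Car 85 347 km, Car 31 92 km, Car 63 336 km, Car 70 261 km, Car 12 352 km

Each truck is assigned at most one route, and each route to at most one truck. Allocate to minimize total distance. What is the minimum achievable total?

Treat this as an assignment problem: match each truck to one route.
Optimal: Car 27→Route 1 (61 km), Car 85→Route 4 (119 km), Car 31→Route 5 (41 km), Car 63→Route 3 (71 km), Car 70→Route 2 (180 km), Car 12→Route 6 (151 km) — total 61+119+41+71+180+151 = 623 km.
Checked against all permutations: 623 km is optimal.

Min total: 623 km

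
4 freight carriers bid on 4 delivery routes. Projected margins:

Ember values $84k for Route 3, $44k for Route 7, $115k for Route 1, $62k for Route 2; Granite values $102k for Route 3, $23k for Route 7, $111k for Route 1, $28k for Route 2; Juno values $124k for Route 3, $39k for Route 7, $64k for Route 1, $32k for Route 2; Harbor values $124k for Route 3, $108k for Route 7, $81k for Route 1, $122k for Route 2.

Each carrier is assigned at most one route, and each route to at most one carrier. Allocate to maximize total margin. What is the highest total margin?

Max total: $405k

Optimal: Ember→Route 2 ($62k), Granite→Route 1 ($111k), Juno→Route 3 ($124k), Harbor→Route 7 ($108k) — total 62+111+124+108 = $405k.
Row-greedy (each carrier in turn takes its best remaining route) gives $378k, worse by 27.
Swapping Juno↔Ember (Juno→Route 2 $32k, Ember→Route 3 $84k) loses 70.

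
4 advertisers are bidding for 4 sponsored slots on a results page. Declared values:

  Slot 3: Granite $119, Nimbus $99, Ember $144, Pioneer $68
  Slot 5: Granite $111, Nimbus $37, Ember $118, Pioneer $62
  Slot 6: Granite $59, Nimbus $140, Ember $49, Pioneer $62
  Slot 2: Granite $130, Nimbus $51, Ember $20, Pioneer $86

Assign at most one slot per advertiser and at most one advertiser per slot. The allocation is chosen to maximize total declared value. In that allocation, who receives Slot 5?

Granite receives Slot 5.

Optimal: Granite→Slot 5 ($111), Nimbus→Slot 6 ($140), Ember→Slot 3 ($144), Pioneer→Slot 2 ($86) — total 111+140+144+86 = $481.
Max-entry greedy (repeatedly take the single best remaining cell) gives $476, worse by 5.
Next-best assignment: Granite→Slot 2, Nimbus→Slot 6, Ember→Slot 3, Pioneer→Slot 5 = $476.
Swapping Nimbus↔Pioneer (Nimbus→Slot 2 $51, Pioneer→Slot 6 $62) loses 113.
Every other assignment is strictly worse.
Granite's own top slot is Slot 2 ($130), but forcing Granite→Slot 2 and reassigning the rest optimally gives only $476 — worse by 5.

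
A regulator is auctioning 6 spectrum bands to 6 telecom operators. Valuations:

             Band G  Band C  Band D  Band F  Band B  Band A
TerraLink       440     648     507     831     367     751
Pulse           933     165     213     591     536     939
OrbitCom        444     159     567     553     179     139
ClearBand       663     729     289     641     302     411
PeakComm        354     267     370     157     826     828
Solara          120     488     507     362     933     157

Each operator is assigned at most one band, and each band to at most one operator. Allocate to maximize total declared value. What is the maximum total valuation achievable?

Max total: $4821M

Optimal: TerraLink→Band F ($831M), Pulse→Band G ($933M), OrbitCom→Band D ($567M), ClearBand→Band C ($729M), PeakComm→Band A ($828M), Solara→Band B ($933M) — total 831+933+567+729+828+933 = $4821M.
Max-entry greedy (repeatedly take the single best remaining cell) gives $4353M, worse by 468.
Checked against all permutations: $4821M is optimal.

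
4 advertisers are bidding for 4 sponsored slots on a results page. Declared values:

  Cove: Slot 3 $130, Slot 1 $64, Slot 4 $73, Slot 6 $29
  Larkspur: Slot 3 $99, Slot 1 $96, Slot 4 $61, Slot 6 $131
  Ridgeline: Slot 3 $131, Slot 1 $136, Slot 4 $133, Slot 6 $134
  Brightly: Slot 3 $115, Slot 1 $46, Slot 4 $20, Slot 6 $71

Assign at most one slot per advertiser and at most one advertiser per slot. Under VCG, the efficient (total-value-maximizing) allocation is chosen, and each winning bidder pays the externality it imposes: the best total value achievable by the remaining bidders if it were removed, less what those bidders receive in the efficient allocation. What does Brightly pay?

Efficient allocation: Cove→Slot 4 ($73), Larkspur→Slot 6 ($131), Ridgeline→Slot 1 ($136), Brightly→Slot 3 ($115); total welfare W = $455.
Brightly receives Slot 3 at value $115, so the others get W − 115 = $340.
Without Brightly: best allocation of the remaining 3 bidders over all 4 slots is Cove→Slot 3 ($130), Larkspur→Slot 6 ($131), Ridgeline→Slot 1 ($136), total $397.
VCG payment = (others' best without Brightly) − (others' welfare with Brightly) = 397 − 340 = $57.

Brightly pays $57.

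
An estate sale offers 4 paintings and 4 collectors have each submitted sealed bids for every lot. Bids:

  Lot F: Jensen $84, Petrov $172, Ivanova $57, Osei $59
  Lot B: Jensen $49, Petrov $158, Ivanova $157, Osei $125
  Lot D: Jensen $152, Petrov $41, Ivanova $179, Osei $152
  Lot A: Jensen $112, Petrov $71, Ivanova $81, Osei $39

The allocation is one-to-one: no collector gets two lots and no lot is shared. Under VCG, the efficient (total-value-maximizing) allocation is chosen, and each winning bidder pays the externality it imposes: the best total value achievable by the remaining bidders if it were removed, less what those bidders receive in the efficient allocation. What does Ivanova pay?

Ivanova pays $13.

Efficient allocation: Jensen→Lot A ($112), Petrov→Lot F ($172), Ivanova→Lot B ($157), Osei→Lot D ($152); total welfare W = $593.
Ivanova receives Lot B at value $157, so the others get W − 157 = $436.
Without Ivanova: best allocation of the remaining 3 bidders over all 4 lots is Jensen→Lot D ($152), Petrov→Lot F ($172), Osei→Lot B ($125), total $449.
VCG payment = (others' best without Ivanova) − (others' welfare with Ivanova) = 449 − 436 = $13.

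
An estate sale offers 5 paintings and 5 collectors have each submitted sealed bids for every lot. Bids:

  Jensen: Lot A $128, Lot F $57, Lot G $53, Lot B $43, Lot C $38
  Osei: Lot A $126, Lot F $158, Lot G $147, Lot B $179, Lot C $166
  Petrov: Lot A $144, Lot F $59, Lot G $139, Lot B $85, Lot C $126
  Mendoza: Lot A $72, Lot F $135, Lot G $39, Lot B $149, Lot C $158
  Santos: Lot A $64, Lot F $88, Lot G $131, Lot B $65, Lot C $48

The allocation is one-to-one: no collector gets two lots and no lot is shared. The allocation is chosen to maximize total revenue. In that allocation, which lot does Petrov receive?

Petrov receives Lot C.

This is a one-to-one assignment (maximum-weight bipartite matching).
Optimal: Jensen→Lot A ($128), Osei→Lot B ($179), Petrov→Lot C ($126), Mendoza→Lot F ($135), Santos→Lot G ($131) — total 128+179+126+135+131 = $699.
Petrov's own top lot is Lot A ($144), but forcing Petrov→Lot A and reassigning the rest optimally gives only $669 — worse by 30.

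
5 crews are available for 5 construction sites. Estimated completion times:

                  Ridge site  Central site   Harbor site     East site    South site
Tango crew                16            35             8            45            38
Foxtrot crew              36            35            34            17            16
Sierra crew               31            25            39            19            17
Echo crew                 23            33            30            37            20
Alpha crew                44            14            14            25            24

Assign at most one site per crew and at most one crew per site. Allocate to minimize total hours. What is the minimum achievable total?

Treat this as an assignment problem: match each crew to one site.
Optimal: Tango crew→Harbor site (8 hours), Foxtrot crew→East site (17 hours), Sierra crew→South site (17 hours), Echo crew→Ridge site (23 hours), Alpha crew→Central site (14 hours) — total 8+17+17+23+14 = 79 hours.
Row-greedy (each crew in turn takes its cheapest remaining site) gives 80 hours, worse by 1.
Next-best assignment: Tango crew→Harbor site, Foxtrot crew→South site, Sierra crew→East site, Echo crew→Ridge site, Alpha crew→Central site = 80 hours.

Min total: 79 hours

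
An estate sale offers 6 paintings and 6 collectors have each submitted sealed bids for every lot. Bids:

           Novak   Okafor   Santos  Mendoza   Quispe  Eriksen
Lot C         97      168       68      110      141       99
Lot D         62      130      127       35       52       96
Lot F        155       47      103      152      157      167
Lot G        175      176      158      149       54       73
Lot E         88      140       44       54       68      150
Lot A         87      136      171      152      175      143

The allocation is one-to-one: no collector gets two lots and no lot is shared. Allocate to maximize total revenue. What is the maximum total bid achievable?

Optimal: Novak→Lot G ($175), Okafor→Lot C ($168), Santos→Lot D ($127), Mendoza→Lot F ($152), Quispe→Lot A ($175), Eriksen→Lot E ($150) — total 175+168+127+152+175+150 = $947.
Column-greedy (each lot in turn goes to its best remaining collector) gives $857, worse by 90.
Next-best assignment: Novak→Lot G, Okafor→Lot C, Santos→Lot D, Mendoza→Lot A, Quispe→Lot F, Eriksen→Lot E = $929.
Every other assignment is strictly worse.

Maximum total: $947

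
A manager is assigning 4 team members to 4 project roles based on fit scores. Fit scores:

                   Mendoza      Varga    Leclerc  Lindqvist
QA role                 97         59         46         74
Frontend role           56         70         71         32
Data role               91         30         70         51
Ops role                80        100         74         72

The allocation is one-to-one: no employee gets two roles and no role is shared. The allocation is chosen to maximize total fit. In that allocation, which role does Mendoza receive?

Mendoza receives Data role.

This is a one-to-one assignment (maximum-weight bipartite matching).
Optimal: Mendoza→Data role (91 pts), Varga→Ops role (100 pts), Leclerc→Frontend role (71 pts), Lindqvist→QA role (74 pts) — total 91+100+71+74 = 336 pts.
Column-greedy (each role in turn goes to its best remaining employee) gives 319 pts, worse by 17.
Swapping Lindqvist↔Mendoza (Lindqvist→Data role 51 pts, Mendoza→QA role 97 pts) loses 17.
Mendoza's own top role is QA role (97 pts), but forcing Mendoza→QA role and reassigning the rest optimally gives only 319 pts — worse by 17.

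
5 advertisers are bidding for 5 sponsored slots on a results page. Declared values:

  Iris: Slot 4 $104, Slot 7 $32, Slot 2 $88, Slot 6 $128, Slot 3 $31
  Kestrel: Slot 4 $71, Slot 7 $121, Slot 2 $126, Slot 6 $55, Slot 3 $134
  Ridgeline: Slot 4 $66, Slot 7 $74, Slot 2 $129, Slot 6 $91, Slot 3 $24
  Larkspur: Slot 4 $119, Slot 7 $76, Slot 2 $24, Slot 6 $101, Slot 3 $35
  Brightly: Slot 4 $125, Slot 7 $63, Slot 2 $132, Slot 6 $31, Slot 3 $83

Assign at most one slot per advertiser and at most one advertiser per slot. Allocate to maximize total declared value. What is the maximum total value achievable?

Max total: $592

Optimal: Iris→Slot 6 ($128), Kestrel→Slot 3 ($134), Ridgeline→Slot 2 ($129), Larkspur→Slot 7 ($76), Brightly→Slot 4 ($125) — total 128+134+129+76+125 = $592.
Column-greedy (each slot in turn goes to its best remaining advertiser) gives $538, worse by 54.
Every other assignment is strictly worse.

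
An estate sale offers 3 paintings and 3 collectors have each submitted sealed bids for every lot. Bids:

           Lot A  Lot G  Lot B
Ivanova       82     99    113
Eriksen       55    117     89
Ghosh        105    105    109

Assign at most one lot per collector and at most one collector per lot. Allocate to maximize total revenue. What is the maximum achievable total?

Optimal: Ivanova→Lot B ($113), Eriksen→Lot G ($117), Ghosh→Lot A ($105) — total 113+117+105 = $335.
Checked against all permutations: $335 is optimal.

Max total: $335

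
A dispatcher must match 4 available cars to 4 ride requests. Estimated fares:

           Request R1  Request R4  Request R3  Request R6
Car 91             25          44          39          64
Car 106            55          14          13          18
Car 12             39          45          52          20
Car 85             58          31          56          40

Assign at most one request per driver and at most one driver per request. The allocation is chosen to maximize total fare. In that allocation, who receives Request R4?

Car 12 receives Request R4.

Optimal: Car 91→Request R6 ($64), Car 106→Request R1 ($55), Car 12→Request R4 ($45), Car 85→Request R3 ($56) — total 64+55+45+56 = $220.
Max-entry greedy (repeatedly take the single best remaining cell) gives $188, worse by 32.
Checked against all permutations: $220 is optimal.
Car 12's own top request is Request R3 ($52), but forcing Car 12→Request R3 and reassigning the rest optimally gives only $202 — worse by 18.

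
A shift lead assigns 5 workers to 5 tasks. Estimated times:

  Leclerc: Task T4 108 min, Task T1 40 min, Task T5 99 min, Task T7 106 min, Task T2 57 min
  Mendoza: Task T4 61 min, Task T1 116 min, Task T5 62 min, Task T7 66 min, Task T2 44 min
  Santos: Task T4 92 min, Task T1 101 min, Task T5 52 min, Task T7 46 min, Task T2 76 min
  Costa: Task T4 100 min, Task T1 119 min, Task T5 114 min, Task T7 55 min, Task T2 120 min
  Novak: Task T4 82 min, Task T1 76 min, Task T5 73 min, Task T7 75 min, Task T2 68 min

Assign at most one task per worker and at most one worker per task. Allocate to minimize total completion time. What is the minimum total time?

This is a one-to-one assignment (minimum-cost bipartite matching).
Optimal: Leclerc→Task T1 (40 min), Mendoza→Task T2 (44 min), Santos→Task T5 (52 min), Costa→Task T7 (55 min), Novak→Task T4 (82 min) — total 40+44+52+55+82 = 273 min.
Column-greedy (each task in turn goes to its cheapest remaining worker) gives 276 min, worse by 3.
Swapping Santos↔Novak (Santos→Task T4 92 min, Novak→Task T5 73 min) adds 31.
No other one-to-one assignment undercuts 273 min.

Min total: 273 min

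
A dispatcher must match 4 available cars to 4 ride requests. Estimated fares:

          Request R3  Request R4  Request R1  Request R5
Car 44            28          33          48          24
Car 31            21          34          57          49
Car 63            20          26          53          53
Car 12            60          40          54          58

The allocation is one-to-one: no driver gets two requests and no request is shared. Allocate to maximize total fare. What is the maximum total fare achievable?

Maximum total: $203

Optimal: Car 44→Request R4 ($33), Car 31→Request R1 ($57), Car 63→Request R5 ($53), Car 12→Request R3 ($60) — total 33+57+53+60 = $203.
Row-greedy (each driver in turn takes its best remaining request) gives $183, worse by 20.
Swapping Car 31↔Car 44 (Car 31→Request R4 $34, Car 44→Request R1 $48) loses 8.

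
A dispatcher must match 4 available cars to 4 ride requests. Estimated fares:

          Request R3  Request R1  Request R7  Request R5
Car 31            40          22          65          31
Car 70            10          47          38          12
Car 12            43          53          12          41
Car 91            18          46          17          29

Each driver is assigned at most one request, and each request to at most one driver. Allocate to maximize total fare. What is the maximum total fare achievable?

Maximum total: $184

Optimal: Car 31→Request R7 ($65), Car 70→Request R1 ($47), Car 12→Request R3 ($43), Car 91→Request R5 ($29) — total 65+47+43+29 = $184.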